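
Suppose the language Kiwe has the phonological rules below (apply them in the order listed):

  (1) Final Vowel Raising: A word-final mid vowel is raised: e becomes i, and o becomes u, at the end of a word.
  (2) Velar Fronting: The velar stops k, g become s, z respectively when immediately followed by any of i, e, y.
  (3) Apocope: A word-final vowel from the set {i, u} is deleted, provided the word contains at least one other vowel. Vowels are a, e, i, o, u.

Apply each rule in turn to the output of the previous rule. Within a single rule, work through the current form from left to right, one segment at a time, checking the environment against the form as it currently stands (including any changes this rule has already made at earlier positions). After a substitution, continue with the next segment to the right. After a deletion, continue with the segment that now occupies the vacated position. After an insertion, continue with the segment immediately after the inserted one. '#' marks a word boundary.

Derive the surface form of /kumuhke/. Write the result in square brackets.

(1) Final Vowel Raising: [kumuhke] → [kumuhki]
(2) Velar Fronting: [kumuhki] → [kumuhsi]
(3) Apocope: [kumuhsi] → [kumuhs]

[kumuhs]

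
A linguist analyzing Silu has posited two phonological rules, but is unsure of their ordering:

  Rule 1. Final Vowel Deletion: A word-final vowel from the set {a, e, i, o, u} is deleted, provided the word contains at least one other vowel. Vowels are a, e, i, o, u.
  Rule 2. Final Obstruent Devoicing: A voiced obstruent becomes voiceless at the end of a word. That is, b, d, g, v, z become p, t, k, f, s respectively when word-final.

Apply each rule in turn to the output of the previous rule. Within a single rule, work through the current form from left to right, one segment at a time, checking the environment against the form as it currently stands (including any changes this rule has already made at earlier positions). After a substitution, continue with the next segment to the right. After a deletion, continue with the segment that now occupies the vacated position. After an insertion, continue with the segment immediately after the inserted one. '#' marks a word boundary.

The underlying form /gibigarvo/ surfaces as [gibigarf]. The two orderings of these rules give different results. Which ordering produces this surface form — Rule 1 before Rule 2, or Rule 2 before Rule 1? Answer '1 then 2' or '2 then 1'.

1 then 2

Order 1 then 2:
  1 Final Vowel Deletion: [gibigarvo] → [gibigarv]
  2 Final Obstruent Devoicing: [gibigarv] → [gibigarf]
  result: [gibigarf]
Order 2 then 1:
  2 Final Obstruent Devoicing: no change — [gibigarvo]
  1 Final Vowel Deletion: [gibigarvo] → [gibigarv]
  result: [gibigarv]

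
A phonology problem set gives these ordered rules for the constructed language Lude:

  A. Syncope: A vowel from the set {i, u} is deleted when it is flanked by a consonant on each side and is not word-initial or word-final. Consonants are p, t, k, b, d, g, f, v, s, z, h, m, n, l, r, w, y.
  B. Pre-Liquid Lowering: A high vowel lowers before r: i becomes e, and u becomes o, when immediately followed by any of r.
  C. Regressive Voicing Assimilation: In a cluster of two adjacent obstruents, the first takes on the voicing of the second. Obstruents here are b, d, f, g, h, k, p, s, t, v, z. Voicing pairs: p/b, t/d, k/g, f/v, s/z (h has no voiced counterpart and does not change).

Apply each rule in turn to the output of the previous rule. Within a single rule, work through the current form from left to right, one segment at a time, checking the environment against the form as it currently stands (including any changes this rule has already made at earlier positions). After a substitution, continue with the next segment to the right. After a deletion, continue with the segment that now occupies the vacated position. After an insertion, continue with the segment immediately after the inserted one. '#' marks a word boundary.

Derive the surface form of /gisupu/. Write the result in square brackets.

[kspu]

A Syncope: [gisupu] → [gspu]
B Pre-Liquid Lowering: no change — [gspu]
C Regressive Voicing Assimilation: [gspu] → [kspu]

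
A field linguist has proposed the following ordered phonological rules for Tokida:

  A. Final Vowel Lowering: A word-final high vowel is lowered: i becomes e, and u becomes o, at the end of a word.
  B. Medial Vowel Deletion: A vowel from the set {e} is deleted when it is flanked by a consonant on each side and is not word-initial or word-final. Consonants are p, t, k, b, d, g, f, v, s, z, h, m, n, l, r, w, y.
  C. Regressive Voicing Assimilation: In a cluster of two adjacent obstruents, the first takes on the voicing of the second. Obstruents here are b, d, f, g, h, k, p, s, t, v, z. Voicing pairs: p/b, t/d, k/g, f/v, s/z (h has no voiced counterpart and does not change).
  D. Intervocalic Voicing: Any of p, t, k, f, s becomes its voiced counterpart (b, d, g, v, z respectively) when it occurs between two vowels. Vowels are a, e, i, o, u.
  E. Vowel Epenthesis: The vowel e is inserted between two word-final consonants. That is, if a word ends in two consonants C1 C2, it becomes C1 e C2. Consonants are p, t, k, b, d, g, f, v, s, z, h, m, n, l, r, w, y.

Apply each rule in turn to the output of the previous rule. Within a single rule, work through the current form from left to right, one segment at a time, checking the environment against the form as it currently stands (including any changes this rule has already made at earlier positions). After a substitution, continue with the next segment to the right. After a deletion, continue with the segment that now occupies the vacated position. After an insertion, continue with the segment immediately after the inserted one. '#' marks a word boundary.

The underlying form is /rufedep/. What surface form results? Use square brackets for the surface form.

[ruvtep]

A Final Vowel Lowering: no change — [rufedep]
B Medial Vowel Deletion: [rufedep] → [rufdp]
C Regressive Voicing Assimilation: [rufdp] → [ruvtp]
D Intervocalic Voicing: no change — [ruvtp]
E Vowel Epenthesis: [ruvtp] → [ruvtep]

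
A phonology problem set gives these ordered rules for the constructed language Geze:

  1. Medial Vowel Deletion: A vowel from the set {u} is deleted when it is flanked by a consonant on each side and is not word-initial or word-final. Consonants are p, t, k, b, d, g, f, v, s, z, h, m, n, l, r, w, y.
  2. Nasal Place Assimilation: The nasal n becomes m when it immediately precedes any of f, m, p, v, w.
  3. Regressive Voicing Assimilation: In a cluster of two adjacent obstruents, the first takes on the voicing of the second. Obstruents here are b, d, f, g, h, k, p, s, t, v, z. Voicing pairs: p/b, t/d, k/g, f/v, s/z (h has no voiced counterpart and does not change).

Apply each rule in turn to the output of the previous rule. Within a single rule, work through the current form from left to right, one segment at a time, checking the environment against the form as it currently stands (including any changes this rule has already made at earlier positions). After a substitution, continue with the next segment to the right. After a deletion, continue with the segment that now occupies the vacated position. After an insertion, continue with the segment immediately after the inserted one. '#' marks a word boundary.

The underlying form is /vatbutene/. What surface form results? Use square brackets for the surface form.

[vadptene]

1 Medial Vowel Deletion: [vatbutene] → [vatbtene]
2 Nasal Place Assimilation: no change — [vatbtene]
3 Regressive Voicing Assimilation: [vatbtene] → [vadptene]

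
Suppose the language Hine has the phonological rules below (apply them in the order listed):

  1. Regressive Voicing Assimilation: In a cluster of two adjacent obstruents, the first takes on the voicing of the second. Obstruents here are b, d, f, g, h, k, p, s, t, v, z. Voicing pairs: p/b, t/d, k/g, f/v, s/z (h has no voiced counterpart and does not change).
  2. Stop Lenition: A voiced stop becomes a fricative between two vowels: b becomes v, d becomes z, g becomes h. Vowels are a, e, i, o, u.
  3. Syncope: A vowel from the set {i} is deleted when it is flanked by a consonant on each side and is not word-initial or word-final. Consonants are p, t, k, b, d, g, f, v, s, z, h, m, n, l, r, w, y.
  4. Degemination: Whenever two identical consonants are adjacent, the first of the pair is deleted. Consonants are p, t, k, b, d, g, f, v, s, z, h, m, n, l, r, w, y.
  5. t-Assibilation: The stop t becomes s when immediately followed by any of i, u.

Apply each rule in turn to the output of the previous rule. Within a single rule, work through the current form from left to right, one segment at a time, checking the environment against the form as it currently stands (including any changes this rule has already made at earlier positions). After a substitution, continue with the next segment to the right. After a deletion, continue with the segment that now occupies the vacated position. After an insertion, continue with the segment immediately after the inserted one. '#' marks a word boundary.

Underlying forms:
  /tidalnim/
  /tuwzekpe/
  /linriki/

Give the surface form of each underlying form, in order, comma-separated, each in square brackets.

[tzalnm], [suwzekpe], [lnrki]

/tidalnim/:
  1 Regressive Voicing Assimilation: no change — [tidalnim]
  2 Stop Lenition: [tidalnim] → [tizalnim]
  3 Syncope: [tizalnim] → [tzalnm]
  4 Degemination: no change — [tzalnm]
  5 t-Assibilation: no change — [tzalnm]
/tuwzekpe/:
  1 Regressive Voicing Assimilation: no change — [tuwzekpe]
  2 Stop Lenition: no change — [tuwzekpe]
  3 Syncope: no change — [tuwzekpe]
  4 Degemination: no change — [tuwzekpe]
  5 t-Assibilation: [tuwzekpe] → [suwzekpe]
/linriki/:
  1 Regressive Voicing Assimilation: no change — [linriki]
  2 Stop Lenition: no change — [linriki]
  3 Syncope: [linriki] → [lnrki]
  4 Degemination: no change — [lnrki]
  5 t-Assibilation: no change — [lnrki]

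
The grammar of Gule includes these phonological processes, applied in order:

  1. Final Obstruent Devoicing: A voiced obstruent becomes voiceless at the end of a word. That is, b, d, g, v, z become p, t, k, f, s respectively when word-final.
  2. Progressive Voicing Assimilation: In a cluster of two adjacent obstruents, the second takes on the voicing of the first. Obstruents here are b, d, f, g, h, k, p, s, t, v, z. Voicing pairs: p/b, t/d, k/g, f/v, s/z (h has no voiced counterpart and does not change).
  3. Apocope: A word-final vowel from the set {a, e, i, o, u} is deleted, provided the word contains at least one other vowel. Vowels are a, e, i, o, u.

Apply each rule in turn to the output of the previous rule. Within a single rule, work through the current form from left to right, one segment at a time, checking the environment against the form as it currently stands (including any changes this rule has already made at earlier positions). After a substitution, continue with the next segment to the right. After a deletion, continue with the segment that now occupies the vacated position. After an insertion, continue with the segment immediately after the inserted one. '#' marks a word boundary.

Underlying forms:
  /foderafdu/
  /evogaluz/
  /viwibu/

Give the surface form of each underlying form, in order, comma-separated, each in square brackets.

/foderafdu/:
  1 Final Obstruent Devoicing: no change — [foderafdu]
  2 Progressive Voicing Assimilation: [foderafdu] → [foderaftu]
  3 Apocope: [foderaftu] → [foderaft]
/evogaluz/:
  1 Final Obstruent Devoicing: [evogaluz] → [evogalus]
  2 Progressive Voicing Assimilation: no change — [evogalus]
  3 Apocope: no change — [evogalus]
/viwibu/:
  1 Final Obstruent Devoicing: no change — [viwibu]
  2 Progressive Voicing Assimilation: no change — [viwibu]
  3 Apocope: [viwibu] → [viwib]

[foderaft], [evogalus], [viwib]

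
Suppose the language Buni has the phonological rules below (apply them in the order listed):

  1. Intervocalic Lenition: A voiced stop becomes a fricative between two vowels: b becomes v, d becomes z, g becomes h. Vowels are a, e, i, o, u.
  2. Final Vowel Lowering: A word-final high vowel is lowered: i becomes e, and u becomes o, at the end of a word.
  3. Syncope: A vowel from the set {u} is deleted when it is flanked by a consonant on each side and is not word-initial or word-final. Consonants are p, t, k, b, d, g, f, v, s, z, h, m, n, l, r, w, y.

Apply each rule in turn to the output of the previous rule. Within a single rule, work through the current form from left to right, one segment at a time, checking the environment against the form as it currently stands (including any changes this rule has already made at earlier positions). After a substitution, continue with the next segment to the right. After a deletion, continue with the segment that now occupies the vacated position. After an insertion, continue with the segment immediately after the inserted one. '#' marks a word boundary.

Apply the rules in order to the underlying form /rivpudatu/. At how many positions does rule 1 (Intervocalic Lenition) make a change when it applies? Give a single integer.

1 Intervocalic Lenition: [rivpudatu] → [rivpuzatu]
2 Final Vowel Lowering: [rivpuzatu] → [rivpuzato]
3 Syncope: [rivpuzato] → [rivpzato]
Rule 1 changed 1 position(s).

1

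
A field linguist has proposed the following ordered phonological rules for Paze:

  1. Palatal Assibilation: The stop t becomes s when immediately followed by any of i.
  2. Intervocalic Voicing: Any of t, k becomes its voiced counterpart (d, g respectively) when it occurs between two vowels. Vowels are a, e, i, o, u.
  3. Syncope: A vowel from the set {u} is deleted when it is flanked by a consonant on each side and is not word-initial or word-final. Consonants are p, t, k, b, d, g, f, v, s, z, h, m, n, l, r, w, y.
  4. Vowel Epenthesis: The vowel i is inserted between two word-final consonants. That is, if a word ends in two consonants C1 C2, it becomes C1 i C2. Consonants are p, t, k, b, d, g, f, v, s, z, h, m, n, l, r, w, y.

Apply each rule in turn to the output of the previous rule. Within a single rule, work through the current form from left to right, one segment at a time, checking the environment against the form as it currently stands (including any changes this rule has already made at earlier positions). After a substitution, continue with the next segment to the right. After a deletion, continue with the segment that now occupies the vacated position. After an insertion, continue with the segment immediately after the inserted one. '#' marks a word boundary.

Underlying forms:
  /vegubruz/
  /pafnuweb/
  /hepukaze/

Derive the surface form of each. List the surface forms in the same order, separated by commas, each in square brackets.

[vegbriz], [pafnweb], [hepgaze]

/vegubruz/:
  1 Palatal Assibilation: no change — [vegubruz]
  2 Intervocalic Voicing: no change — [vegubruz]
  3 Syncope: [vegubruz] → [vegbrz]
  4 Vowel Epenthesis: [vegbrz] → [vegbriz]
/pafnuweb/:
  1 Palatal Assibilation: no change — [pafnuweb]
  2 Intervocalic Voicing: no change — [pafnuweb]
  3 Syncope: [pafnuweb] → [pafnweb]
  4 Vowel Epenthesis: no change — [pafnweb]
/hepukaze/:
  1 Palatal Assibilation: no change — [hepukaze]
  2 Intervocalic Voicing: [hepukaze] → [hepugaze]
  3 Syncope: [hepugaze] → [hepgaze]
  4 Vowel Epenthesis: no change — [hepgaze]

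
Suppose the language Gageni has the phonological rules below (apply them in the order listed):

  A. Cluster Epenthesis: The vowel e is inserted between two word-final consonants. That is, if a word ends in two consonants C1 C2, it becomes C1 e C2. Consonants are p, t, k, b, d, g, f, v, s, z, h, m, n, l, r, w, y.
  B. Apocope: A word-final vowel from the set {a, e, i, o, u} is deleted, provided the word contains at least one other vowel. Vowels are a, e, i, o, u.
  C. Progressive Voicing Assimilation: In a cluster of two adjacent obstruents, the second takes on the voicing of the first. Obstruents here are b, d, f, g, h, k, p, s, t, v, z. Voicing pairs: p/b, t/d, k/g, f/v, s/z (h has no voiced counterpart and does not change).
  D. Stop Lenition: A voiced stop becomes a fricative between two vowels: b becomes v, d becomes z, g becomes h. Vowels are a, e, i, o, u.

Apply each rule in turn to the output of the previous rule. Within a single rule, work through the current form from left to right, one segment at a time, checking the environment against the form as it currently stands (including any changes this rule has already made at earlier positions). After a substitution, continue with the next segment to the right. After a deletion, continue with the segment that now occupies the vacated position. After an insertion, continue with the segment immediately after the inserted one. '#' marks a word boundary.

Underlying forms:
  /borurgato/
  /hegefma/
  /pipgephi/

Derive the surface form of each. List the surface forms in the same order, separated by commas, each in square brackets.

/borurgato/:
  A Cluster Epenthesis: no change — [borurgato]
  B Apocope: [borurgato] → [borurgat]
  C Progressive Voicing Assimilation: no change — [borurgat]
  D Stop Lenition: no change — [borurgat]
/hegefma/:
  A Cluster Epenthesis: no change — [hegefma]
  B Apocope: [hegefma] → [hegefm]
  C Progressive Voicing Assimilation: no change — [hegefm]
  D Stop Lenition: [hegefm] → [hehefm]
/pipgephi/:
  A Cluster Epenthesis: no change — [pipgephi]
  B Apocope: [pipgephi] → [pipgeph]
  C Progressive Voicing Assimilation: [pipgeph] → [pipkeph]
  D Stop Lenition: no change — [pipkeph]

[borurgat], [hehefm], [pipkeph]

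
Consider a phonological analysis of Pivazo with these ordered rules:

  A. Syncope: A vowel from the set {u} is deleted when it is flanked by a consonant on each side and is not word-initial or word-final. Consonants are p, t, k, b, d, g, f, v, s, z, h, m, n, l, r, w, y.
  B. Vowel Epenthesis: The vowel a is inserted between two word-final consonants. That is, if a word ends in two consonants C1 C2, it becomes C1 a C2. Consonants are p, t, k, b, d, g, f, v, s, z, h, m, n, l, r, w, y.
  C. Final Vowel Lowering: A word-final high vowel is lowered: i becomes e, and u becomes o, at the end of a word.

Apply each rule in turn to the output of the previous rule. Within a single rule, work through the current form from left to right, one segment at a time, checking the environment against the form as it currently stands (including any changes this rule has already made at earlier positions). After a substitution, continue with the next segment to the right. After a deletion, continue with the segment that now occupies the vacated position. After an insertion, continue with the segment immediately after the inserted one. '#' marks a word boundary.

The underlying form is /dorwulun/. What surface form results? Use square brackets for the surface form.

A Syncope: [dorwulun] → [dorwln]
B Vowel Epenthesis: [dorwln] → [dorwlan]
C Final Vowel Lowering: no change — [dorwlan]

[dorwlan]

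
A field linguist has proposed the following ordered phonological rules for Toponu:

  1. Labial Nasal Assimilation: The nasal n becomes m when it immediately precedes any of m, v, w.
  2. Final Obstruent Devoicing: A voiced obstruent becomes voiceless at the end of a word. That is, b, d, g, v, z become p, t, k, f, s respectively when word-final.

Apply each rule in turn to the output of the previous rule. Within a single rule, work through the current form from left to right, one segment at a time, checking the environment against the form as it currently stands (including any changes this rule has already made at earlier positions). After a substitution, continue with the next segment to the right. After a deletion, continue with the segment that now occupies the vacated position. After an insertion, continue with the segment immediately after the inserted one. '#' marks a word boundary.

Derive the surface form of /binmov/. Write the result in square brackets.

[bimmof]

1 Labial Nasal Assimilation: [binmov] → [bimmov]
2 Final Obstruent Devoicing: [bimmov] → [bimmof]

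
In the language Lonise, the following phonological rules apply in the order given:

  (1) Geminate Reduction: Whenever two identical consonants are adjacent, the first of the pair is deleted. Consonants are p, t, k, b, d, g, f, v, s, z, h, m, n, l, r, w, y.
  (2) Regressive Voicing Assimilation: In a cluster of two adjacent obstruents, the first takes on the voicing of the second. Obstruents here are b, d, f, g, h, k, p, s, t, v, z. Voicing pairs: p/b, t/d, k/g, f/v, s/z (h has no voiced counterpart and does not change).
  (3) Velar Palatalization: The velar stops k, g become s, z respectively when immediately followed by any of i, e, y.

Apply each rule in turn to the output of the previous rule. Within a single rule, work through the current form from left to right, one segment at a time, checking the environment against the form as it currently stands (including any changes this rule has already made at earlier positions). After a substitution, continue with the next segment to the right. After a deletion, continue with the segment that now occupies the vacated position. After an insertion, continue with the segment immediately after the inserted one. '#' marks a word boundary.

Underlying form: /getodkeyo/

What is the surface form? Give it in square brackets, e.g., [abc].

[zetotseyo]

(1) Geminate Reduction: no change — [getodkeyo]
(2) Regressive Voicing Assimilation: [getodkeyo] → [getotkeyo]
(3) Velar Palatalization: [getotkeyo] → [zetotseyo]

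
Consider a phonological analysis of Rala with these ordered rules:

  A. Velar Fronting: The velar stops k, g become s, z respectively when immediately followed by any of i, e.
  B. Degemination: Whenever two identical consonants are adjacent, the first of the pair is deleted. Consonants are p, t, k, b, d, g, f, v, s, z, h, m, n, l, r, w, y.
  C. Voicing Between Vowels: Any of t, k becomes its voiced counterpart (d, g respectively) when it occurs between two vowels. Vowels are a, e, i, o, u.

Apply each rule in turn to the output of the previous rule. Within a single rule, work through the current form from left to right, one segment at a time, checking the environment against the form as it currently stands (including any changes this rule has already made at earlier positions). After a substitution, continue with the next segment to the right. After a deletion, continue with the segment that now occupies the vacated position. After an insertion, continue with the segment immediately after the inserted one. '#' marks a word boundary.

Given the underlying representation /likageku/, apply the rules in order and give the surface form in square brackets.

A Velar Fronting: [likageku] → [likazeku]
B Degemination: no change — [likazeku]
C Voicing Between Vowels: [likazeku] → [ligazegu]

[ligazegu]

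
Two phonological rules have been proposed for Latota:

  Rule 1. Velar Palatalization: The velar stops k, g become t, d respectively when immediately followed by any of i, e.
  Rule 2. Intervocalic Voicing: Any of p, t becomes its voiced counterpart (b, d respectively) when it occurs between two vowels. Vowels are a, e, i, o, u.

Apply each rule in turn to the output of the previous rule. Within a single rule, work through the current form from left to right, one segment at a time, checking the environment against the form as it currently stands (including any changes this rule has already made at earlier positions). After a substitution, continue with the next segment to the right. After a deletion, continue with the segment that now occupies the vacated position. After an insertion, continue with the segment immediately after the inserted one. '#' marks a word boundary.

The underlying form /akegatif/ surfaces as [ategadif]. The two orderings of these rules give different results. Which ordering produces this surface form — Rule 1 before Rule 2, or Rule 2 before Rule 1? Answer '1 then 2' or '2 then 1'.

Order 1 then 2:
  1 Velar Palatalization: [akegatif] → [ategatif]
  2 Intervocalic Voicing: [ategatif] → [adegadif]
  result: [adegadif]
Order 2 then 1:
  2 Intervocalic Voicing: [akegatif] → [akegadif]
  1 Velar Palatalization: [akegadif] → [ategadif]
  result: [ategadif]

2 then 1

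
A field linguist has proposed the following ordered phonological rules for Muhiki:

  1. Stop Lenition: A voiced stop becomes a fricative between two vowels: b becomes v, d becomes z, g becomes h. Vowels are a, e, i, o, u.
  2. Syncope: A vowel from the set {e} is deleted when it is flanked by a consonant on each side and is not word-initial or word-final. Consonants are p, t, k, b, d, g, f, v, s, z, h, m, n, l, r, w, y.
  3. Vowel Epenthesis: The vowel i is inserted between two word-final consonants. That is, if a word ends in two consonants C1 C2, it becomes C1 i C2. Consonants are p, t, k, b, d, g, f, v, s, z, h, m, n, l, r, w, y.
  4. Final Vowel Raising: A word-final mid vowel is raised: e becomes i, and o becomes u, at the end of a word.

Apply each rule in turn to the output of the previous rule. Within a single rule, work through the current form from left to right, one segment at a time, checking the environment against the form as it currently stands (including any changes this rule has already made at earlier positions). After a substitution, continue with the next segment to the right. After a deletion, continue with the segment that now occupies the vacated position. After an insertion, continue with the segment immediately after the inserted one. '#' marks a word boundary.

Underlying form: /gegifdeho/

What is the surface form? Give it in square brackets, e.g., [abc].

1 Stop Lenition: [gegifdeho] → [gehifdeho]
2 Syncope: [gehifdeho] → [ghifdho]
3 Vowel Epenthesis: no change — [ghifdho]
4 Final Vowel Raising: [ghifdho] → [ghifdhu]

[ghifdhu]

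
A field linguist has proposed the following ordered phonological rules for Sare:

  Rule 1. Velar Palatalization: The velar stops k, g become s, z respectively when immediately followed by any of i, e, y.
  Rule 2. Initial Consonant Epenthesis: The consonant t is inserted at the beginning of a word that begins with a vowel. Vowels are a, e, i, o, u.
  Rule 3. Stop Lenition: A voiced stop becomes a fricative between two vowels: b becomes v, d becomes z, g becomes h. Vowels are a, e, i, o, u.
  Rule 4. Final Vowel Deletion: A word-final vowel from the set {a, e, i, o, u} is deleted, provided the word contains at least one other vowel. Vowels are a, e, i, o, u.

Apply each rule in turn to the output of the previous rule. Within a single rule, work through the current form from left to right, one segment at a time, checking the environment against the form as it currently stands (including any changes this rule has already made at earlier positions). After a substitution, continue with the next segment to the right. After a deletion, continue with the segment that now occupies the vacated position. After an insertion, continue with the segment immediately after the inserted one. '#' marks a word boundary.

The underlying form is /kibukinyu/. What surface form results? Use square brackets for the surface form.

Rule 1 Velar Palatalization: [kibukinyu] → [sibusinyu]
Rule 2 Initial Consonant Epenthesis: no change — [sibusinyu]
Rule 3 Stop Lenition: [sibusinyu] → [sivusinyu]
Rule 4 Final Vowel Deletion: [sivusinyu] → [sivusiny]

[sivusiny]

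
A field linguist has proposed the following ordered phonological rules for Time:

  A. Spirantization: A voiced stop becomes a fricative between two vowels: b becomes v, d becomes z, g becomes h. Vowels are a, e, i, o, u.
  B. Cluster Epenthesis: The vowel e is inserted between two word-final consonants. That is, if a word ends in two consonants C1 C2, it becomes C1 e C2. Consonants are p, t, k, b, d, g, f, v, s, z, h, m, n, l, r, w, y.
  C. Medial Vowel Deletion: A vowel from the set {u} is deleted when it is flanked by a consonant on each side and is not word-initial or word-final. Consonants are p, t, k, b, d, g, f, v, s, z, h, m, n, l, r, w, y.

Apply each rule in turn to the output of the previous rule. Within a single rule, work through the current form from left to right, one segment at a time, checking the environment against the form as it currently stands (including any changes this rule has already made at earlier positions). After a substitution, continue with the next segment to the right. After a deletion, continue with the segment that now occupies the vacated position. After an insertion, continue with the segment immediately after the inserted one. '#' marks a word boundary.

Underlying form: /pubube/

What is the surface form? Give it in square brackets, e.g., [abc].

A Spirantization: [pubube] → [puvuve]
B Cluster Epenthesis: no change — [puvuve]
C Medial Vowel Deletion: [puvuve] → [pvve]

[pvve]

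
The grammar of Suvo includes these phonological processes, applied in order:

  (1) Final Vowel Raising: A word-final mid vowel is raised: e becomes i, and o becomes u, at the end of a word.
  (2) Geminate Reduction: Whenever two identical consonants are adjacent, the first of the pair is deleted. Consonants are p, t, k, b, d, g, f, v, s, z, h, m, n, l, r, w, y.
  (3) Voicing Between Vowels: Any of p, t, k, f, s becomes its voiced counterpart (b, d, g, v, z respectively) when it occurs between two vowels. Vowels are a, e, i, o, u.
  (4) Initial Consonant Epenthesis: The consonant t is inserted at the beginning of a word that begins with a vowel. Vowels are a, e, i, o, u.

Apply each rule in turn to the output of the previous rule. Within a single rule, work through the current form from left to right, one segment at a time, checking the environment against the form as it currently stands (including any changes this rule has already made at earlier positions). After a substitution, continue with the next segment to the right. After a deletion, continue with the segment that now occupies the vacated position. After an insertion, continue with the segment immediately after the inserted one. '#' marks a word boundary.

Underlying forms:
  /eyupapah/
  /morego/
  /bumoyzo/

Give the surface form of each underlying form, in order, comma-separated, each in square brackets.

[teyubabah], [moregu], [bumoyzu]

/eyupapah/:
  (1) Final Vowel Raising: no change — [eyupapah]
  (2) Geminate Reduction: no change — [eyupapah]
  (3) Voicing Between Vowels: [eyupapah] → [eyubabah]
  (4) Initial Consonant Epenthesis: [eyubabah] → [teyubabah]
/morego/:
  (1) Final Vowel Raising: [morego] → [moregu]
  (2) Geminate Reduction: no change — [moregu]
  (3) Voicing Between Vowels: no change — [moregu]
  (4) Initial Consonant Epenthesis: no change — [moregu]
/bumoyzo/:
  (1) Final Vowel Raising: [bumoyzo] → [bumoyzu]
  (2) Geminate Reduction: no change — [bumoyzu]
  (3) Voicing Between Vowels: no change — [bumoyzu]
  (4) Initial Consonant Epenthesis: no change — [bumoyzu]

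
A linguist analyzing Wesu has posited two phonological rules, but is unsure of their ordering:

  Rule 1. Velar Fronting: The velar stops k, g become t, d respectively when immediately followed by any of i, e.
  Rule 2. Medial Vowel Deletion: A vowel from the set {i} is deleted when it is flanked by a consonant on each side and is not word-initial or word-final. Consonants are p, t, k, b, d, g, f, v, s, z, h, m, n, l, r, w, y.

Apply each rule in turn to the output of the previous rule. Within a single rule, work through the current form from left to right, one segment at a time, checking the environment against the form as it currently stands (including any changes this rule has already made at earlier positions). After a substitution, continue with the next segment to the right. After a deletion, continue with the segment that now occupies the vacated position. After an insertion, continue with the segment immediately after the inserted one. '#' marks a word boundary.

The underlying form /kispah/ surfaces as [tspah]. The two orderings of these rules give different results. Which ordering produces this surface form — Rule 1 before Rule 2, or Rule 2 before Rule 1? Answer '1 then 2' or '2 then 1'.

1 then 2

Order 1 then 2:
  1 Velar Fronting: [kispah] → [tispah]
  2 Medial Vowel Deletion: [tispah] → [tspah]
  result: [tspah]
Order 2 then 1:
  2 Medial Vowel Deletion: [kispah] → [kspah]
  1 Velar Fronting: no change — [kspah]
  result: [kspah]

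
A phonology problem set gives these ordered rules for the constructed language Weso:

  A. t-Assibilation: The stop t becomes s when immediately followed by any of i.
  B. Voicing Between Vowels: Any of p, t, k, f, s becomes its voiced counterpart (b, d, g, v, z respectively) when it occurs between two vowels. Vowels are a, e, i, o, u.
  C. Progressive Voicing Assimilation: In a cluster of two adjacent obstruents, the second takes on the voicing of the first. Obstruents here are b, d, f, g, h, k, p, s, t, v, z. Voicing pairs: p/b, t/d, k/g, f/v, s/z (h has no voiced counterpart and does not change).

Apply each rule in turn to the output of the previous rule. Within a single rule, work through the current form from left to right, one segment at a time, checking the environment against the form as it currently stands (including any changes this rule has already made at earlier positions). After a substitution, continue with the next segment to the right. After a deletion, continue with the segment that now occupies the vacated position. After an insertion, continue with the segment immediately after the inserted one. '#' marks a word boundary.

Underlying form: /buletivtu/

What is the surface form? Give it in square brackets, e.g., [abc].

A t-Assibilation: [buletivtu] → [bulesivtu]
B Voicing Between Vowels: [bulesivtu] → [bulezivtu]
C Progressive Voicing Assimilation: [bulezivtu] → [bulezivdu]

[bulezivdu]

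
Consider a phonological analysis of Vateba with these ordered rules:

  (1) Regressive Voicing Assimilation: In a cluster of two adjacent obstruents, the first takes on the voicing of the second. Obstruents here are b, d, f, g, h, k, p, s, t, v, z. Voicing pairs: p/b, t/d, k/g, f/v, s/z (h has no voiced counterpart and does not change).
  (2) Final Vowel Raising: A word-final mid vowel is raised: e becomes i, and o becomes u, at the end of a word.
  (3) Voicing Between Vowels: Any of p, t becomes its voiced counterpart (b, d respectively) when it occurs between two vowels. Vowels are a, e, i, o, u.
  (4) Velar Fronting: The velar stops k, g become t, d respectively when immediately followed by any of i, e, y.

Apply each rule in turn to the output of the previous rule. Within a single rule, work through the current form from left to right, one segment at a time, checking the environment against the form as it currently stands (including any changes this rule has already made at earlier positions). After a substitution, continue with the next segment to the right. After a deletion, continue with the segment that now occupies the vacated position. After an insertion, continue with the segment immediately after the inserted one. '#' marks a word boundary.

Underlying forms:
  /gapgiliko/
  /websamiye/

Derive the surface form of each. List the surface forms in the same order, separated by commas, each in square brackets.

/gapgiliko/:
  (1) Regressive Voicing Assimilation: [gapgiliko] → [gabgiliko]
  (2) Final Vowel Raising: [gabgiliko] → [gabgiliku]
  (3) Voicing Between Vowels: no change — [gabgiliku]
  (4) Velar Fronting: [gabgiliku] → [gabdiliku]
/websamiye/:
  (1) Regressive Voicing Assimilation: [websamiye] → [wepsamiye]
  (2) Final Vowel Raising: [wepsamiye] → [wepsamiyi]
  (3) Voicing Between Vowels: no change — [wepsamiyi]
  (4) Velar Fronting: no change — [wepsamiyi]

[gabdiliku], [wepsamiyi]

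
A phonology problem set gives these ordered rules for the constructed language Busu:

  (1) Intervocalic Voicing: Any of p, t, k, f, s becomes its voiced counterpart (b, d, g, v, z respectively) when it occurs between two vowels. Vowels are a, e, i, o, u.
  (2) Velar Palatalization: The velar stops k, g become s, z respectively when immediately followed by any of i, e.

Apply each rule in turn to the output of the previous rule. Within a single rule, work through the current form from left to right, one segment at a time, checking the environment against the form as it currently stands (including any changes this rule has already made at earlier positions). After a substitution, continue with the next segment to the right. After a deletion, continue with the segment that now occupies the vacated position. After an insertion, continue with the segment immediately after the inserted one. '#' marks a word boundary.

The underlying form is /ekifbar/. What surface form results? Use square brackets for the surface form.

(1) Intervocalic Voicing: [ekifbar] → [egifbar]
(2) Velar Palatalization: [egifbar] → [ezifbar]

[ezifbar]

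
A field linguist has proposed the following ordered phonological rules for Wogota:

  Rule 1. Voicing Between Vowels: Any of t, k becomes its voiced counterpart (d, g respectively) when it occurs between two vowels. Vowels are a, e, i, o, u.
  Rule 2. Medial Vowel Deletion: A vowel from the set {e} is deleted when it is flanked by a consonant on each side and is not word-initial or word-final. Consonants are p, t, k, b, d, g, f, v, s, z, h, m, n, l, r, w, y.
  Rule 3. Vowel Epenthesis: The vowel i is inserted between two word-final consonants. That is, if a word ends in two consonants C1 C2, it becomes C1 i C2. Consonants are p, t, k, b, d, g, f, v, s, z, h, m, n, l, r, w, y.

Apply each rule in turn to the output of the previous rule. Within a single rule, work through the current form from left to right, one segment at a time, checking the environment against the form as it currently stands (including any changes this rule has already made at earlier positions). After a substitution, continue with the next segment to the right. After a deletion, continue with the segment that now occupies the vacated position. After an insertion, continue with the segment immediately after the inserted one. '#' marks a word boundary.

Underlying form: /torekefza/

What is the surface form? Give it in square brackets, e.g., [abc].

Rule 1 Voicing Between Vowels: [torekefza] → [toregefza]
Rule 2 Medial Vowel Deletion: [toregefza] → [torgfza]
Rule 3 Vowel Epenthesis: no change — [torgfza]

[torgfza]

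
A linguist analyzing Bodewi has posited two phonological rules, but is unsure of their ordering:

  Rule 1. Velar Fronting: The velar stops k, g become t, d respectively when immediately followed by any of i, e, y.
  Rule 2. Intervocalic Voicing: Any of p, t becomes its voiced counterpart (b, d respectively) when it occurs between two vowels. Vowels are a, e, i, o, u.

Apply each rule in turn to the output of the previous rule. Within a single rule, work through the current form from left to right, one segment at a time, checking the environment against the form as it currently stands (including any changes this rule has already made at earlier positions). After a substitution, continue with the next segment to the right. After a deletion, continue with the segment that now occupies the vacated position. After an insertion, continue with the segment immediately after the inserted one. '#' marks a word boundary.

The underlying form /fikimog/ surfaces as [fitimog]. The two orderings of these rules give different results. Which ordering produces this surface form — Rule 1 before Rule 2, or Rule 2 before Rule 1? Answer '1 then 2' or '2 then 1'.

Order 1 then 2:
  1 Velar Fronting: [fikimog] → [fitimog]
  2 Intervocalic Voicing: [fitimog] → [fidimog]
  result: [fidimog]
Order 2 then 1:
  2 Intervocalic Voicing: no change — [fikimog]
  1 Velar Fronting: [fikimog] → [fitimog]
  result: [fitimog]

2 then 1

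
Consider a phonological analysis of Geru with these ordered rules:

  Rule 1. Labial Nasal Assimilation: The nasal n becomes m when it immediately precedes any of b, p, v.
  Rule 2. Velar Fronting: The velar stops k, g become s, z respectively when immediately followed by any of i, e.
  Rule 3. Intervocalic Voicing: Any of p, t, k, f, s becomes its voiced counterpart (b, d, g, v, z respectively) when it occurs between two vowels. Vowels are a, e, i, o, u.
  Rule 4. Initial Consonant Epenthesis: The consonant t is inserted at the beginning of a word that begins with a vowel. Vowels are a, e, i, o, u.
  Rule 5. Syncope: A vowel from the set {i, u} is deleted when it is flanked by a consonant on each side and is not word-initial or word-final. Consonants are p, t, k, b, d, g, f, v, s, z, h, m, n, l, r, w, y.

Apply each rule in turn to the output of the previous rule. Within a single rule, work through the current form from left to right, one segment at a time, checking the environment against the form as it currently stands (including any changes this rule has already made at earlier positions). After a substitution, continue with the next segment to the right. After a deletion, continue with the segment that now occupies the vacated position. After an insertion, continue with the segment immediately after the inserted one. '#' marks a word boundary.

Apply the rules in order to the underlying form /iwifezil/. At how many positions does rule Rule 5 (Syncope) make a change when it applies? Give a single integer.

Rule 1 Labial Nasal Assimilation: no change — [iwifezil]
Rule 2 Velar Fronting: no change — [iwifezil]
Rule 3 Intervocalic Voicing: [iwifezil] → [iwivezil]
Rule 4 Initial Consonant Epenthesis: [iwivezil] → [tiwivezil]
Rule 5 Syncope: [tiwivezil] → [twvezl]
Rule Rule 5 changed 3 position(s).

3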